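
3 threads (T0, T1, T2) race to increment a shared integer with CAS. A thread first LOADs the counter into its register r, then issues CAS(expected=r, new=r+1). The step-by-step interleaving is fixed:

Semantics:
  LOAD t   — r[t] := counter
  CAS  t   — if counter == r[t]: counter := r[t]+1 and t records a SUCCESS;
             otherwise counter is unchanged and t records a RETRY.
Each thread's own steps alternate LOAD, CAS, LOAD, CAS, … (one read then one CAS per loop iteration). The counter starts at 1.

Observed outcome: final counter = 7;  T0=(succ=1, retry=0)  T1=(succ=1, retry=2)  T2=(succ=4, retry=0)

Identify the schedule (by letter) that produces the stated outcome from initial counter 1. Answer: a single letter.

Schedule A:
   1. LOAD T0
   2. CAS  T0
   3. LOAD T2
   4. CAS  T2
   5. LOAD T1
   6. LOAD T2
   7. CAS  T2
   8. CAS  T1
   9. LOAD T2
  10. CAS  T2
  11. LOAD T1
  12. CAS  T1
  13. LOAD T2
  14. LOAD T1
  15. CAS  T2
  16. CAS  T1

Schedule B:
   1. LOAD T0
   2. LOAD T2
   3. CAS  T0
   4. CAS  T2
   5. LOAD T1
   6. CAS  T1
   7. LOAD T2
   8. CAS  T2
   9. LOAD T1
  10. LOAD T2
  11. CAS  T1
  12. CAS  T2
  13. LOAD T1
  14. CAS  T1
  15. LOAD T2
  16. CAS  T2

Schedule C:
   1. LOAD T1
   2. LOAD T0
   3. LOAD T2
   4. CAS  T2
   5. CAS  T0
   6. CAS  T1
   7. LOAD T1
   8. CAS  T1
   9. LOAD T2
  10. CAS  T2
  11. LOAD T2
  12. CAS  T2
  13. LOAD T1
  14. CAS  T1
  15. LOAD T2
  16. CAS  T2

Tracing schedule A:
[1] T0.load  rd  (counter 1, T0.r 1)
[2] T0.cas  hit  (counter 2, T0.r 1)
[3] T2.load  rd  (counter 2, T2.r 2)
[4] T2.cas  hit  (counter 3, T2.r 2)
[5] T1.load  rd  (counter 3, T1.r 3)
[6] T2.load  rd  (counter 3, T2.r 3)
[7] T2.cas  hit  (counter 4, T2.r 3)
[8] T1.cas  miss  (counter 4, T1.r 3)
[9] T2.load  rd  (counter 4, T2.r 4)
[10] T2.cas  hit  (counter 5, T2.r 4)
[11] T1.load  rd  (counter 5, T1.r 5)
[12] T1.cas  hit  (counter 6, T1.r 5)
[13] T2.load  rd  (counter 6, T2.r 6)
[14] T1.load  rd  (counter 6, T1.r 6)
[15] T2.cas  hit  (counter 7, T2.r 6)
[16] T1.cas  miss  (counter 7, T1.r 6)

A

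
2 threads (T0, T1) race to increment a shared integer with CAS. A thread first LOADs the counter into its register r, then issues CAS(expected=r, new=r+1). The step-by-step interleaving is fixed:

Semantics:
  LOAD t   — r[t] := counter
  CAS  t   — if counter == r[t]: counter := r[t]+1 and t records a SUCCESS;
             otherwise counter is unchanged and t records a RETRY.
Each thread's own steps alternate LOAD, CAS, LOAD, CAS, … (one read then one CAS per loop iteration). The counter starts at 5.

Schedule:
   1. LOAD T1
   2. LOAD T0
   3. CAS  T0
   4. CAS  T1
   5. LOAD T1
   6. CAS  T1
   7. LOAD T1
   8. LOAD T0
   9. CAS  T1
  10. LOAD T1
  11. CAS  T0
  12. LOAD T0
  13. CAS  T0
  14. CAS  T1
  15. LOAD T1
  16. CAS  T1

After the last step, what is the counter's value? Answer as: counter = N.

#1 T1 reads 5
#2 T0 reads 5
#3 T0 CAS(5→6) writes; counter now 6
#4 T1 CAS(5→6) fails; counter now 6
#5 T1 reads 6
#6 T1 CAS(6→7) writes; counter now 7
#7 T1 reads 7
#8 T0 reads 7
#9 T1 CAS(7→8) writes; counter now 8
#10 T1 reads 8
#11 T0 CAS(7→8) fails; counter now 8
#12 T0 reads 8
#13 T0 CAS(8→9) writes; counter now 9
#14 T1 CAS(8→9) fails; counter now 9
#15 T1 reads 9
#16 T1 CAS(9→10) writes; counter now 10

counter = 10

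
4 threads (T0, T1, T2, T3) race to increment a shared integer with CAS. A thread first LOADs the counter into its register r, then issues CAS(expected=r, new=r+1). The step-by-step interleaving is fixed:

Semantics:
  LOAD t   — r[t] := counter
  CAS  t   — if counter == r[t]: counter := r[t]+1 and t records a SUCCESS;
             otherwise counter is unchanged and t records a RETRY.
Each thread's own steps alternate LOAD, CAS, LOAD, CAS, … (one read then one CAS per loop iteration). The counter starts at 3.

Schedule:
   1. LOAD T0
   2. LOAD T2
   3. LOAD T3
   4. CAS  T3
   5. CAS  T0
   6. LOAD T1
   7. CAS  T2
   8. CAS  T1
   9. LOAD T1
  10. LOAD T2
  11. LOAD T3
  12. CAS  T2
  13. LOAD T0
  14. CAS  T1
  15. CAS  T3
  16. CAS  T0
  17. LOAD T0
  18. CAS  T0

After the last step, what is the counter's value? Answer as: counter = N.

T0 LOAD — after: cnt=3, r=3 — load
T2 LOAD — after: cnt=3, r=3 — load
T3 LOAD — after: cnt=3, r=3 — load
T3 CAS — after: cnt=4, r=3 — ok
T0 CAS — after: cnt=4, r=3 — retry
T1 LOAD — after: cnt=4, r=4 — load
T2 CAS — after: cnt=4, r=3 — retry
T1 CAS — after: cnt=5, r=4 — ok
T1 LOAD — after: cnt=5, r=5 — load
T2 LOAD — after: cnt=5, r=5 — load
T3 LOAD — after: cnt=5, r=5 — load
T2 CAS — after: cnt=6, r=5 — ok
T0 LOAD — after: cnt=6, r=6 — load
T1 CAS — after: cnt=6, r=5 — retry
T3 CAS — after: cnt=6, r=5 — retry
T0 CAS — after: cnt=7, r=6 — ok
T0 LOAD — after: cnt=7, r=7 — load
T0 CAS — after: cnt=8, r=7 — ok

counter = 8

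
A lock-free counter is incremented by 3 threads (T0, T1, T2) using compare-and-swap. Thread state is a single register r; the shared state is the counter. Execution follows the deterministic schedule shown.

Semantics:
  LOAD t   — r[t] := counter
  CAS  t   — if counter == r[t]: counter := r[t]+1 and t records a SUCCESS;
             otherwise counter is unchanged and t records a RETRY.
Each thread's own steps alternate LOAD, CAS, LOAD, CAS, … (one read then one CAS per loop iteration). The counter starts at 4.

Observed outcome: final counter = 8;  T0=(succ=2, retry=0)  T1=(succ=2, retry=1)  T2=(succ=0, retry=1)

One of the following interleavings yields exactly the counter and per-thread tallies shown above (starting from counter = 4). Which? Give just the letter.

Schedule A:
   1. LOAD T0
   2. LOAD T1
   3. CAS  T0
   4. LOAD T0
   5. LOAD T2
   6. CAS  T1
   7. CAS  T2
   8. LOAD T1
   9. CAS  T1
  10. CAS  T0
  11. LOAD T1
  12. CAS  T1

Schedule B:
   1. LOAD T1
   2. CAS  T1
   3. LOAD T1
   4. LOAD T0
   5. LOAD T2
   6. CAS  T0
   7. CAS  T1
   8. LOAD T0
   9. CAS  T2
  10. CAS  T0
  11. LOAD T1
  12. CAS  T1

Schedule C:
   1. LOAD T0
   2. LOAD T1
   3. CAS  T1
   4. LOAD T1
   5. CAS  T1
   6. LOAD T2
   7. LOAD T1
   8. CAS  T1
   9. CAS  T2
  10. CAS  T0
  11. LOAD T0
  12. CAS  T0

B

Tracing schedule B:
[1] T1.load  rd  (counter 4, T1.r 4)
[2] T1.cas  hit  (counter 5, T1.r 4)
[3] T1.load  rd  (counter 5, T1.r 5)
[4] T0.load  rd  (counter 5, T0.r 5)
[5] T2.load  rd  (counter 5, T2.r 5)
[6] T0.cas  hit  (counter 6, T0.r 5)
[7] T1.cas  miss  (counter 6, T1.r 5)
[8] T0.load  rd  (counter 6, T0.r 6)
[9] T2.cas  miss  (counter 6, T2.r 5)
[10] T0.cas  hit  (counter 7, T0.r 6)
[11] T1.load  rd  (counter 7, T1.r 7)
[12] T1.cas  hit  (counter 8, T1.r 7)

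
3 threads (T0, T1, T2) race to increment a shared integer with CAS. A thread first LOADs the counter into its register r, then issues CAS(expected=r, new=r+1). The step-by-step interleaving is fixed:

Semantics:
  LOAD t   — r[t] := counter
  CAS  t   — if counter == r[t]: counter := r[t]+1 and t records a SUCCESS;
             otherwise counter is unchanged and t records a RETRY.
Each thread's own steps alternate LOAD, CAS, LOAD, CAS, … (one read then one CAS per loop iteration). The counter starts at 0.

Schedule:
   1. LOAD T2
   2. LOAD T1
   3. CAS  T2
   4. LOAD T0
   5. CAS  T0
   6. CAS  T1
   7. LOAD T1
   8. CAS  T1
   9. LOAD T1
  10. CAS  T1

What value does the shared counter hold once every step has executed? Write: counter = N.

[1] T2.load  rd  (counter 0, T2.r 0)
[2] T1.load  rd  (counter 0, T1.r 0)
[3] T2.cas  hit  (counter 1, T2.r 0)
[4] T0.load  rd  (counter 1, T0.r 1)
[5] T0.cas  hit  (counter 2, T0.r 1)
[6] T1.cas  miss  (counter 2, T1.r 0)
[7] T1.load  rd  (counter 2, T1.r 2)
[8] T1.cas  hit  (counter 3, T1.r 2)
[9] T1.load  rd  (counter 3, T1.r 3)
[10] T1.cas  hit  (counter 4, T1.r 3)

counter = 4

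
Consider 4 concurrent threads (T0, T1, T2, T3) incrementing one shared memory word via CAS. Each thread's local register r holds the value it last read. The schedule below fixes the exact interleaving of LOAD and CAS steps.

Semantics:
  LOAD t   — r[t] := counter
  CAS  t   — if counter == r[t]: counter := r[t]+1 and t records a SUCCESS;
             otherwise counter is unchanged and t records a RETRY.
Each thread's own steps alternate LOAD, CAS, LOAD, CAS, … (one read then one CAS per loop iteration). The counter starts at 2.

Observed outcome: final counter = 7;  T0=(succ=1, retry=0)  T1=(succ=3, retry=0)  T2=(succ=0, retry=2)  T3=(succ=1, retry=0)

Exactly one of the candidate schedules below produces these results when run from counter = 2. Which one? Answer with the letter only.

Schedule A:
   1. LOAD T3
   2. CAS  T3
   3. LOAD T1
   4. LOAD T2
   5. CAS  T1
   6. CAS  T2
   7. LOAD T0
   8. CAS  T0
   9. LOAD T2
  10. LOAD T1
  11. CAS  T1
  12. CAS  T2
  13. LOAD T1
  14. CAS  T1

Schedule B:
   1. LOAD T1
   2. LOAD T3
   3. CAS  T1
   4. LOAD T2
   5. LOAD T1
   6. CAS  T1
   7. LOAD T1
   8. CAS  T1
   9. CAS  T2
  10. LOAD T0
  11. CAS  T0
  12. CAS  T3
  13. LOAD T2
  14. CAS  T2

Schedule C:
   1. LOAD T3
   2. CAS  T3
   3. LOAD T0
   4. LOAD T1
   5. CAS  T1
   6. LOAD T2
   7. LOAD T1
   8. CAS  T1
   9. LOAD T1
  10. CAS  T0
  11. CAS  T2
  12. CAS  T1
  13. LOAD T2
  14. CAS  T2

A

Run A:
T3 LOAD — after: cnt=2, r=2 — load
T3 CAS — after: cnt=3, r=2 — ok
T1 LOAD — after: cnt=3, r=3 — load
T2 LOAD — after: cnt=3, r=3 — load
T1 CAS — after: cnt=4, r=3 — ok
T2 CAS — after: cnt=4, r=3 — retry
T0 LOAD — after: cnt=4, r=4 — load
T0 CAS — after: cnt=5, r=4 — ok
T2 LOAD — after: cnt=5, r=5 — load
T1 LOAD — after: cnt=5, r=5 — load
T1 CAS — after: cnt=6, r=5 — ok
T2 CAS — after: cnt=6, r=5 — retry
T1 LOAD — after: cnt=6, r=6 — load
T1 CAS — after: cnt=7, r=6 — ok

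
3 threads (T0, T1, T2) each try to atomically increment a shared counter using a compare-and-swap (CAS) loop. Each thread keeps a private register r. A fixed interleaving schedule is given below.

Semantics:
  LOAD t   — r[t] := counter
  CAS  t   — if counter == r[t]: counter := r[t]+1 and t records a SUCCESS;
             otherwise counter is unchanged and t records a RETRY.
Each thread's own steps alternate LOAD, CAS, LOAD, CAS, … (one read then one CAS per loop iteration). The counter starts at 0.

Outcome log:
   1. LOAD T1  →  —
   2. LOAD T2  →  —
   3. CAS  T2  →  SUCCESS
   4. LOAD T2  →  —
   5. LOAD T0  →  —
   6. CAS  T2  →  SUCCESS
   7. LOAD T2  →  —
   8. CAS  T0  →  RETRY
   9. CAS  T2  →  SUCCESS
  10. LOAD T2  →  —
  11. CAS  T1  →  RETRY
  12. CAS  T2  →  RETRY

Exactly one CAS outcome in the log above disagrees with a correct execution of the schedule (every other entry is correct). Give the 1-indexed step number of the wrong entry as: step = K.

Reference trace:
[1] T1.load  rd  (counter 0, T1.r 0)
[2] T2.load  rd  (counter 0, T2.r 0)
[3] T2.cas  hit  (counter 1, T2.r 0)
[4] T2.load  rd  (counter 1, T2.r 1)
[5] T0.load  rd  (counter 1, T0.r 1)
[6] T2.cas  hit  (counter 2, T2.r 1)
[7] T2.load  rd  (counter 2, T2.r 2)
[8] T0.cas  miss  (counter 2, T0.r 1)
[9] T2.cas  hit  (counter 3, T2.r 2)
[10] T2.load  rd  (counter 3, T2.r 3)
[11] T1.cas  miss  (counter 3, T1.r 0)
[12] T2.cas  hit  (counter 4, T2.r 3)
Flip is step 12.

step = 12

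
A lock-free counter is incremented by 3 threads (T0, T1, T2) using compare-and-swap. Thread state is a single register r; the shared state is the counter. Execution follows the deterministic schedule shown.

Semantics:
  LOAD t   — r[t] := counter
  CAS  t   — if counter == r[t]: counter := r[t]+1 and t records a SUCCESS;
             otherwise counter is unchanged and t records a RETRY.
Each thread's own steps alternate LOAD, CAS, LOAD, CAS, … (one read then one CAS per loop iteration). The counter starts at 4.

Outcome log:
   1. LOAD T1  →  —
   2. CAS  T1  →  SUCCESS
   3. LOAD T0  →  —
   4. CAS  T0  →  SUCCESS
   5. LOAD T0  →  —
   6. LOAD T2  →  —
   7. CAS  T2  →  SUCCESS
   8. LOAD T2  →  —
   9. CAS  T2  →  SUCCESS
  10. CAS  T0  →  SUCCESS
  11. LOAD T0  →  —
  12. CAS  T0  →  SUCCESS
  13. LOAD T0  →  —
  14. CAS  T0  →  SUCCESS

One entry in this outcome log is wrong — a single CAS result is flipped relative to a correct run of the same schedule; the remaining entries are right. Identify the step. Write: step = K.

Correct run:
[1] T1.load  rd  (counter 4, T1.r 4)
[2] T1.cas  hit  (counter 5, T1.r 4)
[3] T0.load  rd  (counter 5, T0.r 5)
[4] T0.cas  hit  (counter 6, T0.r 5)
[5] T0.load  rd  (counter 6, T0.r 6)
[6] T2.load  rd  (counter 6, T2.r 6)
[7] T2.cas  hit  (counter 7, T2.r 6)
[8] T2.load  rd  (counter 7, T2.r 7)
[9] T2.cas  hit  (counter 8, T2.r 7)
[10] T0.cas  miss  (counter 8, T0.r 6)
[11] T0.load  rd  (counter 8, T0.r 8)
[12] T0.cas  hit  (counter 9, T0.r 8)
[13] T0.load  rd  (counter 9, T0.r 9)
[14] T0.cas  hit  (counter 10, T0.r 9)
Mismatch at 10.

step = 10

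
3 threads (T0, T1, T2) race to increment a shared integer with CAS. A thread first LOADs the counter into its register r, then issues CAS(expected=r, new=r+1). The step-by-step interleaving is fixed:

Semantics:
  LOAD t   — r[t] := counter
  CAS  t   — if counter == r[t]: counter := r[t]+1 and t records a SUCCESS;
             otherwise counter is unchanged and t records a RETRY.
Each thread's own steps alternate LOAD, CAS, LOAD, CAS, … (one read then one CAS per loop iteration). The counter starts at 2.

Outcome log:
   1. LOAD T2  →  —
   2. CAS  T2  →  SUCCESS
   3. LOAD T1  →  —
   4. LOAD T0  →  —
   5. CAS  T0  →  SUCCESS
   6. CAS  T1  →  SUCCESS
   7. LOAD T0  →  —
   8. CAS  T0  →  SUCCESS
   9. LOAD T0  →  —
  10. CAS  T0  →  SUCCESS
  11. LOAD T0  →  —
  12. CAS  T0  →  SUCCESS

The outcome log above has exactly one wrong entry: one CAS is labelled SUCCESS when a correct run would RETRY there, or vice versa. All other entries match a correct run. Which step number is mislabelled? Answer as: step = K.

step = 6

Reference trace:
1. LOAD T2 → mem=2 r[T2]=2 [LOAD]
2. CAS T2 → mem=3 r[T2]=2 [OK]
3. LOAD T1 → mem=3 r[T1]=3 [LOAD]
4. LOAD T0 → mem=3 r[T0]=3 [LOAD]
5. CAS T0 → mem=4 r[T0]=3 [OK]
6. CAS T1 → mem=4 r[T1]=3 [RETRY]
7. LOAD T0 → mem=4 r[T0]=4 [LOAD]
8. CAS T0 → mem=5 r[T0]=4 [OK]
9. LOAD T0 → mem=5 r[T0]=5 [LOAD]
10. CAS T0 → mem=6 r[T0]=5 [OK]
11. LOAD T0 → mem=6 r[T0]=6 [LOAD]
12. CAS T0 → mem=7 r[T0]=6 [OK]
Log disagrees first at step 6.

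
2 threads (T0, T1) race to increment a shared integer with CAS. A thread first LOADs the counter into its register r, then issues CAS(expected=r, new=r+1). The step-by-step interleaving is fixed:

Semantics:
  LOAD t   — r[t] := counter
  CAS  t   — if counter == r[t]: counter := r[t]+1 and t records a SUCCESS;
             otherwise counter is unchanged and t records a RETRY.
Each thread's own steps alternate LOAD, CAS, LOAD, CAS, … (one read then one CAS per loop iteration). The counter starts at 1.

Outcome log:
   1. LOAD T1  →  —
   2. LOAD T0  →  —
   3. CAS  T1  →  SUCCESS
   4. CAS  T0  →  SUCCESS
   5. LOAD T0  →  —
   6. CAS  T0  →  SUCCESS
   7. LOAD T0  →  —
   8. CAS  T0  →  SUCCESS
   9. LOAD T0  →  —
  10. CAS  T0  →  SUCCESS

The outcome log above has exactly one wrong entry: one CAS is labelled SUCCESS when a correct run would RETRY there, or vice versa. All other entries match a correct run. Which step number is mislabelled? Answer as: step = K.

step = 4

Re-executing:
[1] T1.load  rd  (counter 1, T1.r 1)
[2] T0.load  rd  (counter 1, T0.r 1)
[3] T1.cas  hit  (counter 2, T1.r 1)
[4] T0.cas  miss  (counter 2, T0.r 1)
[5] T0.load  rd  (counter 2, T0.r 2)
[6] T0.cas  hit  (counter 3, T0.r 2)
[7] T0.load  rd  (counter 3, T0.r 3)
[8] T0.cas  hit  (counter 4, T0.r 3)
[9] T0.load  rd  (counter 4, T0.r 4)
[10] T0.cas  hit  (counter 5, T0.r 4)
Mismatch at 4.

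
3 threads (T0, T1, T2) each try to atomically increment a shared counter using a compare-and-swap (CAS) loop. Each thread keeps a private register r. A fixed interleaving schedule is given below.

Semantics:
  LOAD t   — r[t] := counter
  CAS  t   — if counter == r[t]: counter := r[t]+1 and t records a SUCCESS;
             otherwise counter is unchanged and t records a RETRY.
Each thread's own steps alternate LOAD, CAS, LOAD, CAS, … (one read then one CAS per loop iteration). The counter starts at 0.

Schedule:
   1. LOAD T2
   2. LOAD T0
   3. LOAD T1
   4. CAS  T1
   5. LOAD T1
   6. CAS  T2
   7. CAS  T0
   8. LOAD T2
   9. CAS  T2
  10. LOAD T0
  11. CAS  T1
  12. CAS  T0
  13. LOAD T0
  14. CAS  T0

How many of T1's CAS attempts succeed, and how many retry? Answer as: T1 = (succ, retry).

#1 T2 reads 0
#2 T0 reads 0
#3 T1 reads 0
#4 T1 CAS(0→1) writes; counter now 1
#5 T1 reads 1
#6 T2 CAS(0→1) fails; counter now 1
#7 T0 CAS(0→1) fails; counter now 1
#8 T2 reads 1
#9 T2 CAS(1→2) writes; counter now 2
#10 T0 reads 2
#11 T1 CAS(1→2) fails; counter now 2
#12 T0 CAS(2→3) writes; counter now 3
#13 T0 reads 3
#14 T0 CAS(3→4) writes; counter now 4

T1 = (1, 1)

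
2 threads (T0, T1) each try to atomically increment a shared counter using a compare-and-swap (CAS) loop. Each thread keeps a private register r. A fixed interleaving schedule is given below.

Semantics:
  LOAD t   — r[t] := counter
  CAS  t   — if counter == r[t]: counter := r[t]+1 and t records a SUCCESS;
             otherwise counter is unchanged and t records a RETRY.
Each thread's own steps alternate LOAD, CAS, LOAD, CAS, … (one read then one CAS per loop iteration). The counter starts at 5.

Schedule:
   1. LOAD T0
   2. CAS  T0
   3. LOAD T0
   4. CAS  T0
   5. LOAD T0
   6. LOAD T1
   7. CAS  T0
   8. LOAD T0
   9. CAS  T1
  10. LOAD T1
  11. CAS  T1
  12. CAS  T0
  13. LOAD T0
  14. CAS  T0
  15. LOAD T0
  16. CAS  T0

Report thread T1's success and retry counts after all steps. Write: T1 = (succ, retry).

T1 = (1, 1)

step 1: T0 LOAD ⇒ load; ctr=5 reg=5
step 2: T0 CAS ⇒ ok; ctr=6 reg=5
step 3: T0 LOAD ⇒ load; ctr=6 reg=6
step 4: T0 CAS ⇒ ok; ctr=7 reg=6
step 5: T0 LOAD ⇒ load; ctr=7 reg=7
step 6: T1 LOAD ⇒ load; ctr=7 reg=7
step 7: T0 CAS ⇒ ok; ctr=8 reg=7
step 8: T0 LOAD ⇒ load; ctr=8 reg=8
step 9: T1 CAS ⇒ retry; ctr=8 reg=7
step 10: T1 LOAD ⇒ load; ctr=8 reg=8
step 11: T1 CAS ⇒ ok; ctr=9 reg=8
step 12: T0 CAS ⇒ retry; ctr=9 reg=8
step 13: T0 LOAD ⇒ load; ctr=9 reg=9
step 14: T0 CAS ⇒ ok; ctr=10 reg=9
step 15: T0 LOAD ⇒ load; ctr=10 reg=10
step 16: T0 CAS ⇒ ok; ctr=11 reg=10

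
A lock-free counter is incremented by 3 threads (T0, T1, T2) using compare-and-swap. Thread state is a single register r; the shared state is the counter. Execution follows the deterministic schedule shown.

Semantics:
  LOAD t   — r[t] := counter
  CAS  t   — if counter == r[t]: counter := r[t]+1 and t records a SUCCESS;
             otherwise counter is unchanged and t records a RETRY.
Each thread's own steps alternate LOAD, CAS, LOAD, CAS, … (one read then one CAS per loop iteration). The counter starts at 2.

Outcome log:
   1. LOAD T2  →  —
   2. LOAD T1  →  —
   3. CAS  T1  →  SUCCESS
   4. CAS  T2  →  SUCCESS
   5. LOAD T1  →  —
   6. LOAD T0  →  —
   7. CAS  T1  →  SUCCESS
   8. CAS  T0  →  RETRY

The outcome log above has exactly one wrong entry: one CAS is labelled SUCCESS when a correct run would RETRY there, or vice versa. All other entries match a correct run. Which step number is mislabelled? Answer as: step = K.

step = 4

Correct run:
1. LOAD T2 → mem=2 r[T2]=2 [LOAD]
2. LOAD T1 → mem=2 r[T1]=2 [LOAD]
3. CAS T1 → mem=3 r[T1]=2 [OK]
4. CAS T2 → mem=3 r[T2]=2 [RETRY]
5. LOAD T1 → mem=3 r[T1]=3 [LOAD]
6. LOAD T0 → mem=3 r[T0]=3 [LOAD]
7. CAS T1 → mem=4 r[T1]=3 [OK]
8. CAS T0 → mem=4 r[T0]=3 [RETRY]
Log disagrees first at step 4.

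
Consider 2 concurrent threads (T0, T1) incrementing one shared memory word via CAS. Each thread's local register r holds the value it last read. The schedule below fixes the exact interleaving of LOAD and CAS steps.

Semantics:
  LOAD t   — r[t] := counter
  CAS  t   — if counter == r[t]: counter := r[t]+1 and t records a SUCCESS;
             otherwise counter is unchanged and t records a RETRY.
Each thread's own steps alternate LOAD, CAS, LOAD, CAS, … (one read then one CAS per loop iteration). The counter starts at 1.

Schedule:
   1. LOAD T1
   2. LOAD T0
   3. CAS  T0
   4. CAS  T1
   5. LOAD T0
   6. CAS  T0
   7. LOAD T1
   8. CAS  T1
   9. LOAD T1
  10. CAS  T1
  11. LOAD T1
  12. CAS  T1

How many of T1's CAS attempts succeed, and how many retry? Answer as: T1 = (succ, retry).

T1 = (3, 1)

T1 LOAD — after: cnt=1, r=1 — load
T0 LOAD — after: cnt=1, r=1 — load
T0 CAS — after: cnt=2, r=1 — ok
T1 CAS — after: cnt=2, r=1 — retry
T0 LOAD — after: cnt=2, r=2 — load
T0 CAS — after: cnt=3, r=2 — ok
T1 LOAD — after: cnt=3, r=3 — load
T1 CAS — after: cnt=4, r=3 — ok
T1 LOAD — after: cnt=4, r=4 — load
T1 CAS — after: cnt=5, r=4 — ok
T1 LOAD — after: cnt=5, r=5 — load
T1 CAS — after: cnt=6, r=5 — ok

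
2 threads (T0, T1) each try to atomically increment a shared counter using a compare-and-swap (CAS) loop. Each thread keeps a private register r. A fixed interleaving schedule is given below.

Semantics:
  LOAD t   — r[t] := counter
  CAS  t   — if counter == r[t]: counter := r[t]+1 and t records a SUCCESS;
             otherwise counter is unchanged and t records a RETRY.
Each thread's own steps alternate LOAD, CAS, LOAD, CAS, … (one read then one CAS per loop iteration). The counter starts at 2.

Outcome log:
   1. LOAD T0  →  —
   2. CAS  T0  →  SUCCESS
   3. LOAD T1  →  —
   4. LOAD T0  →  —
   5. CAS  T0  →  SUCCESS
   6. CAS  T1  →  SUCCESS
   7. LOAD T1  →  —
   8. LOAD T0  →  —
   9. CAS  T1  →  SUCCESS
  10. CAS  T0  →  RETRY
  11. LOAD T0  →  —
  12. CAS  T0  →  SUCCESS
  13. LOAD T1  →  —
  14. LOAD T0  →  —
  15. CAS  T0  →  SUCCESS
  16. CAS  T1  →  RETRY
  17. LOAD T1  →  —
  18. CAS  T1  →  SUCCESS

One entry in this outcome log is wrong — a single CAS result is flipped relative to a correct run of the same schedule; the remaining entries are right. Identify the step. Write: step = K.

step = 6

Reference trace:
#1 T0 reads 2
#2 T0 CAS(2→3) writes; counter now 3
#3 T1 reads 3
#4 T0 reads 3
#5 T0 CAS(3→4) writes; counter now 4
#6 T1 CAS(3→4) fails; counter now 4
#7 T1 reads 4
#8 T0 reads 4
#9 T1 CAS(4→5) writes; counter now 5
#10 T0 CAS(4→5) fails; counter now 5
#11 T0 reads 5
#12 T0 CAS(5→6) writes; counter now 6
#13 T1 reads 6
#14 T0 reads 6
#15 T0 CAS(6→7) writes; counter now 7
#16 T1 CAS(6→7) fails; counter now 7
#17 T1 reads 7
#18 T1 CAS(7→8) writes; counter now 8
Mismatch at 6.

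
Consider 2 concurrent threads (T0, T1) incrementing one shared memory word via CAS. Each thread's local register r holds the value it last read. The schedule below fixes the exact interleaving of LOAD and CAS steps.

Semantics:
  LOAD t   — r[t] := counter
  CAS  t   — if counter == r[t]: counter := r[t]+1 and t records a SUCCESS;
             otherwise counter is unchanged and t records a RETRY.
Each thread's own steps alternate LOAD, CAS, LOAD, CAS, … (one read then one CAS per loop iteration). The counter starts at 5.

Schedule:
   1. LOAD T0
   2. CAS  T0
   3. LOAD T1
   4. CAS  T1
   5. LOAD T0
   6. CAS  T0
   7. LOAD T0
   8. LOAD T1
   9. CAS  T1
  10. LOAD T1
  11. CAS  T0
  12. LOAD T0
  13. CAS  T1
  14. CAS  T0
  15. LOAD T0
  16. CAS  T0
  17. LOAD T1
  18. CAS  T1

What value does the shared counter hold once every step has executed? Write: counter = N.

   1) LOAD T0:  M=5  r_T0=5
   2) CAS  T0:  M=6  r_T0=5 ✓
   3) LOAD T1:  M=6  r_T1=6
   4) CAS  T1:  M=7  r_T1=6 ✓
   5) LOAD T0:  M=7  r_T0=7
   6) CAS  T0:  M=8  r_T0=7 ✓
   7) LOAD T0:  M=8  r_T0=8
   8) LOAD T1:  M=8  r_T1=8
   9) CAS  T1:  M=9  r_T1=8 ✓
  10) LOAD T1:  M=9  r_T1=9
  11) CAS  T0:  M=9  r_T0=8 ✗
  12) LOAD T0:  M=9  r_T0=9
  13) CAS  T1:  M=10  r_T1=9 ✓
  14) CAS  T0:  M=10  r_T0=9 ✗
  15) LOAD T0:  M=10  r_T0=10
  16) CAS  T0:  M=11  r_T0=10 ✓
  17) LOAD T1:  M=11  r_T1=11
  18) CAS  T1:  M=12  r_T1=11 ✓

counter = 12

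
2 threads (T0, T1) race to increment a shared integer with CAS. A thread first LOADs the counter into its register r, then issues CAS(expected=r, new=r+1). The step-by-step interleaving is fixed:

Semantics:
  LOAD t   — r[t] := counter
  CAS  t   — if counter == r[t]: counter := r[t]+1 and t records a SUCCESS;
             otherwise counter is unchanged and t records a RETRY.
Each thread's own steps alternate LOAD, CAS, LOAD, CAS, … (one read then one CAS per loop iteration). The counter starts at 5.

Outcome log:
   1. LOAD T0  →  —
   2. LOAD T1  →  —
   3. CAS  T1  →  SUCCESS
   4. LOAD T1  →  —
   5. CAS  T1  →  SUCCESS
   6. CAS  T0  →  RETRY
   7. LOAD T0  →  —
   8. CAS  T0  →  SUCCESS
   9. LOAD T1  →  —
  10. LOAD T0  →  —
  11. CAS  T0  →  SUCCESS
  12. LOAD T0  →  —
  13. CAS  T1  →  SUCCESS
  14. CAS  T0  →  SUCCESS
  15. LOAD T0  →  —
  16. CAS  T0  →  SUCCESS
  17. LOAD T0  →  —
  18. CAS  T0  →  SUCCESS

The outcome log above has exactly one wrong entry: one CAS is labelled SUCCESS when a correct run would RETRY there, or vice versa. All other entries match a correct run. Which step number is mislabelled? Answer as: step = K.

Reference trace:
[1] T0.load  rd  (counter 5, T0.r 5)
[2] T1.load  rd  (counter 5, T1.r 5)
[3] T1.cas  hit  (counter 6, T1.r 5)
[4] T1.load  rd  (counter 6, T1.r 6)
[5] T1.cas  hit  (counter 7, T1.r 6)
[6] T0.cas  miss  (counter 7, T0.r 5)
[7] T0.load  rd  (counter 7, T0.r 7)
[8] T0.cas  hit  (counter 8, T0.r 7)
[9] T1.load  rd  (counter 8, T1.r 8)
[10] T0.load  rd  (counter 8, T0.r 8)
[11] T0.cas  hit  (counter 9, T0.r 8)
[12] T0.load  rd  (counter 9, T0.r 9)
[13] T1.cas  miss  (counter 9, T1.r 8)
[14] T0.cas  hit  (counter 10, T0.r 9)
[15] T0.load  rd  (counter 10, T0.r 10)
[16] T0.cas  hit  (counter 11, T0.r 10)
[17] T0.load  rd  (counter 11, T0.r 11)
[18] T0.cas  hit  (counter 12, T0.r 11)
Mismatch at 13.

step = 13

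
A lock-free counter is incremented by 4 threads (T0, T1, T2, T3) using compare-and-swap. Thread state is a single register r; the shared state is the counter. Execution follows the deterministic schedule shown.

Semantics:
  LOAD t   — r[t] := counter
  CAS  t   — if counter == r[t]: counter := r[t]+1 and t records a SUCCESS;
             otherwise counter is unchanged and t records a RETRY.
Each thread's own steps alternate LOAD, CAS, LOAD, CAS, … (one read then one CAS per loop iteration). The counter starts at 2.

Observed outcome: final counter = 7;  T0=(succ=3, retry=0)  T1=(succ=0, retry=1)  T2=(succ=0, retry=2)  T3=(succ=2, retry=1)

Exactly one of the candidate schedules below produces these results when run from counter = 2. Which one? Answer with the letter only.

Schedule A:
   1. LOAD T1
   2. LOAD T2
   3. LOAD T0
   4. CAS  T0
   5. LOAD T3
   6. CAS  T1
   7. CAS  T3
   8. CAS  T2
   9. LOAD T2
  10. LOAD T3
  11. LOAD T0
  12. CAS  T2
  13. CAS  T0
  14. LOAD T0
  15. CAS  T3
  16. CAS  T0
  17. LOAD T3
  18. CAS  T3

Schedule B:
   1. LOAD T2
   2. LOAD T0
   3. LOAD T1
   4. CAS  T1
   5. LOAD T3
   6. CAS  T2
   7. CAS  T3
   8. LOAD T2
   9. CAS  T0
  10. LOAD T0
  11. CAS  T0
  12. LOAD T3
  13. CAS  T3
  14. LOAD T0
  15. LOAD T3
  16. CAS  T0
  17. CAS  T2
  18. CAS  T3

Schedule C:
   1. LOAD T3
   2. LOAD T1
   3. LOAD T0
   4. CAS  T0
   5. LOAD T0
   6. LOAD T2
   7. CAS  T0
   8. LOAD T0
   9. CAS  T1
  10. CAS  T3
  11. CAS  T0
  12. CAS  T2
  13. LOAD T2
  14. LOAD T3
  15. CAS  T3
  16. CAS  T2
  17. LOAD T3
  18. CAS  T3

C

Tracing schedule C:
   1) LOAD T3:  M=2  r_T3=2
   2) LOAD T1:  M=2  r_T1=2
   3) LOAD T0:  M=2  r_T0=2
   4) CAS  T0:  M=3  r_T0=2 ✓
   5) LOAD T0:  M=3  r_T0=3
   6) LOAD T2:  M=3  r_T2=3
   7) CAS  T0:  M=4  r_T0=3 ✓
   8) LOAD T0:  M=4  r_T0=4
   9) CAS  T1:  M=4  r_T1=2 ✗
  10) CAS  T3:  M=4  r_T3=2 ✗
  11) CAS  T0:  M=5  r_T0=4 ✓
  12) CAS  T2:  M=5  r_T2=3 ✗
  13) LOAD T2:  M=5  r_T2=5
  14) LOAD T3:  M=5  r_T3=5
  15) CAS  T3:  M=6  r_T3=5 ✓
  16) CAS  T2:  M=6  r_T2=5 ✗
  17) LOAD T3:  M=6  r_T3=6
  18) CAS  T3:  M=7  r_T3=6 ✓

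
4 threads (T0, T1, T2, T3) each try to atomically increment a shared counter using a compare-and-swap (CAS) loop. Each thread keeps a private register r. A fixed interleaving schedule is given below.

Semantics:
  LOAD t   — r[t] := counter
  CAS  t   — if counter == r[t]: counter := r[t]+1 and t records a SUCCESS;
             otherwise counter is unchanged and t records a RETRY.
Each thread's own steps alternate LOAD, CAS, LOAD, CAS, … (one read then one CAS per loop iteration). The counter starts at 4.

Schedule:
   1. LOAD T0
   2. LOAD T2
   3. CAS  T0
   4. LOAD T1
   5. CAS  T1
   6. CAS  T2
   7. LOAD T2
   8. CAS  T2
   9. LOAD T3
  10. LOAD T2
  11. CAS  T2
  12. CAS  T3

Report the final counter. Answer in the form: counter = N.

#1 T0 reads 4
#2 T2 reads 4
#3 T0 CAS(4→5) writes; counter now 5
#4 T1 reads 5
#5 T1 CAS(5→6) writes; counter now 6
#6 T2 CAS(4→5) fails; counter now 6
#7 T2 reads 6
#8 T2 CAS(6→7) writes; counter now 7
#9 T3 reads 7
#10 T2 reads 7
#11 T2 CAS(7→8) writes; counter now 8
#12 T3 CAS(7→8) fails; counter now 8

counter = 8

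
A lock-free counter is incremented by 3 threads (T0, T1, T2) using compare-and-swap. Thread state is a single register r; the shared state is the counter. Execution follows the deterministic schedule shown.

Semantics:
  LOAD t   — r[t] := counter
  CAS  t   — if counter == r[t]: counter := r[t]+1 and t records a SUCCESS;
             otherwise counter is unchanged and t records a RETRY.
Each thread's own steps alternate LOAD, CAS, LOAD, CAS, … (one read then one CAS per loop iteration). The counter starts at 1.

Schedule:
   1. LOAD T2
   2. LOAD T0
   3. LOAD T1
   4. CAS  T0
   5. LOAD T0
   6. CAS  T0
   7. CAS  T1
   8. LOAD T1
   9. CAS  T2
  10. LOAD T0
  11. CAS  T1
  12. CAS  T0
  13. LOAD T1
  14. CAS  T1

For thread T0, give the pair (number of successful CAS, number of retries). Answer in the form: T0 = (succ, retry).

T0 = (2, 1)

   1) LOAD T2:  M=1  r_T2=1
   2) LOAD T0:  M=1  r_T0=1
   3) LOAD T1:  M=1  r_T1=1
   4) CAS  T0:  M=2  r_T0=1 ✓
   5) LOAD T0:  M=2  r_T0=2
   6) CAS  T0:  M=3  r_T0=2 ✓
   7) CAS  T1:  M=3  r_T1=1 ✗
   8) LOAD T1:  M=3  r_T1=3
   9) CAS  T2:  M=3  r_T2=1 ✗
  10) LOAD T0:  M=3  r_T0=3
  11) CAS  T1:  M=4  r_T1=3 ✓
  12) CAS  T0:  M=4  r_T0=3 ✗
  13) LOAD T1:  M=4  r_T1=4
  14) CAS  T1:  M=5  r_T1=4 ✓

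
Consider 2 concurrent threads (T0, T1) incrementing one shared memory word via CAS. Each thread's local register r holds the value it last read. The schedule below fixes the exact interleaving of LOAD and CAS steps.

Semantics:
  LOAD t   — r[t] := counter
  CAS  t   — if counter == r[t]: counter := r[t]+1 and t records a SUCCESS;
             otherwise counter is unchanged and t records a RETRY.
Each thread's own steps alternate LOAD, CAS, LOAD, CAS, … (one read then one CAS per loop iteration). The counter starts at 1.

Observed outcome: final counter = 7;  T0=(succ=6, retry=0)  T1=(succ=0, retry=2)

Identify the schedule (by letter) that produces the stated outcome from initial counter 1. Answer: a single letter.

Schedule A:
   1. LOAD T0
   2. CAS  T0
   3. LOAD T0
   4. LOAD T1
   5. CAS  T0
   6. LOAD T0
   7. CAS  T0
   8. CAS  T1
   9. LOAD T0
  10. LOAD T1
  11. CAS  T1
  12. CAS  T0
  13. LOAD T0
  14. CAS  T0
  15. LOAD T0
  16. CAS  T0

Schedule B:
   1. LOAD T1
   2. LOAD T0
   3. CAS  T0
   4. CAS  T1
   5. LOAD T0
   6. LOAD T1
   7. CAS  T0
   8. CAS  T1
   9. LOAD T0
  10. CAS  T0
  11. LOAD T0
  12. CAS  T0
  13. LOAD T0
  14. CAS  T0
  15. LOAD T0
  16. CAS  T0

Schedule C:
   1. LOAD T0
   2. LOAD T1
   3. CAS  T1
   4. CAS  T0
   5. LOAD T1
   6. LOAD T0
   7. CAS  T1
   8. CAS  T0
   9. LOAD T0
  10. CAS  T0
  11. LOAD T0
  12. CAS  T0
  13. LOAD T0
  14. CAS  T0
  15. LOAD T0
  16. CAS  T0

B

Tracing schedule B:
[1] T1.load  rd  (counter 1, T1.r 1)
[2] T0.load  rd  (counter 1, T0.r 1)
[3] T0.cas  hit  (counter 2, T0.r 1)
[4] T1.cas  miss  (counter 2, T1.r 1)
[5] T0.load  rd  (counter 2, T0.r 2)
[6] T1.load  rd  (counter 2, T1.r 2)
[7] T0.cas  hit  (counter 3, T0.r 2)
[8] T1.cas  miss  (counter 3, T1.r 2)
[9] T0.load  rd  (counter 3, T0.r 3)
[10] T0.cas  hit  (counter 4, T0.r 3)
[11] T0.load  rd  (counter 4, T0.r 4)
[12] T0.cas  hit  (counter 5, T0.r 4)
[13] T0.load  rd  (counter 5, T0.r 5)
[14] T0.cas  hit  (counter 6, T0.r 5)
[15] T0.load  rd  (counter 6, T0.r 6)
[16] T0.cas  hit  (counter 7, T0.r 6)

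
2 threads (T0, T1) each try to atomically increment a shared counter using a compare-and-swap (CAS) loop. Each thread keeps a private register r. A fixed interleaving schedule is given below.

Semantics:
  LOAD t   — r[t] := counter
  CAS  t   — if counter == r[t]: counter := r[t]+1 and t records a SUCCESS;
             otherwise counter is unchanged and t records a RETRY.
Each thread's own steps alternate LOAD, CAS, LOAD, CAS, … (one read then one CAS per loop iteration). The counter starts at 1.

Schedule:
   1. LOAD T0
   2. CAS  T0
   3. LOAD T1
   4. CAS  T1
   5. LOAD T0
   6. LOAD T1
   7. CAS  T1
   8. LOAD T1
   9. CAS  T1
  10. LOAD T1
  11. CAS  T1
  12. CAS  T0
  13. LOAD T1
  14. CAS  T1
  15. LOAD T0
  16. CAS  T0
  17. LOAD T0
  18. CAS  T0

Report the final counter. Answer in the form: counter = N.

step 1: T0 LOAD ⇒ load; ctr=1 reg=1
step 2: T0 CAS ⇒ ok; ctr=2 reg=1
step 3: T1 LOAD ⇒ load; ctr=2 reg=2
step 4: T1 CAS ⇒ ok; ctr=3 reg=2
step 5: T0 LOAD ⇒ load; ctr=3 reg=3
step 6: T1 LOAD ⇒ load; ctr=3 reg=3
step 7: T1 CAS ⇒ ok; ctr=4 reg=3
step 8: T1 LOAD ⇒ load; ctr=4 reg=4
step 9: T1 CAS ⇒ ok; ctr=5 reg=4
step 10: T1 LOAD ⇒ load; ctr=5 reg=5
step 11: T1 CAS ⇒ ok; ctr=6 reg=5
step 12: T0 CAS ⇒ retry; ctr=6 reg=3
step 13: T1 LOAD ⇒ load; ctr=6 reg=6
step 14: T1 CAS ⇒ ok; ctr=7 reg=6
step 15: T0 LOAD ⇒ load; ctr=7 reg=7
step 16: T0 CAS ⇒ ok; ctr=8 reg=7
step 17: T0 LOAD ⇒ load; ctr=8 reg=8
step 18: T0 CAS ⇒ ok; ctr=9 reg=8

counter = 9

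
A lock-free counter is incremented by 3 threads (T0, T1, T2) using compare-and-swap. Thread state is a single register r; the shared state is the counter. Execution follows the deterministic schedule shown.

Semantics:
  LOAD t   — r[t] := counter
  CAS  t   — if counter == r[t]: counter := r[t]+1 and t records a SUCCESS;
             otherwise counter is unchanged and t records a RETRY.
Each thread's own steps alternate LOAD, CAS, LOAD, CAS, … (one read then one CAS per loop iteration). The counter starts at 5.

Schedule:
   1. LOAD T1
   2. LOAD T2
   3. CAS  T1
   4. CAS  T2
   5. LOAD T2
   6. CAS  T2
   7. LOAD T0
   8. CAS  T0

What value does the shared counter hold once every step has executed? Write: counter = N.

counter = 8

T1 LOAD — after: cnt=5, r=5 — load
T2 LOAD — after: cnt=5, r=5 — load
T1 CAS — after: cnt=6, r=5 — ok
T2 CAS — after: cnt=6, r=5 — retry
T2 LOAD — after: cnt=6, r=6 — load
T2 CAS — after: cnt=7, r=6 — ok
T0 LOAD — after: cnt=7, r=7 — load
T0 CAS — after: cnt=8, r=7 — ok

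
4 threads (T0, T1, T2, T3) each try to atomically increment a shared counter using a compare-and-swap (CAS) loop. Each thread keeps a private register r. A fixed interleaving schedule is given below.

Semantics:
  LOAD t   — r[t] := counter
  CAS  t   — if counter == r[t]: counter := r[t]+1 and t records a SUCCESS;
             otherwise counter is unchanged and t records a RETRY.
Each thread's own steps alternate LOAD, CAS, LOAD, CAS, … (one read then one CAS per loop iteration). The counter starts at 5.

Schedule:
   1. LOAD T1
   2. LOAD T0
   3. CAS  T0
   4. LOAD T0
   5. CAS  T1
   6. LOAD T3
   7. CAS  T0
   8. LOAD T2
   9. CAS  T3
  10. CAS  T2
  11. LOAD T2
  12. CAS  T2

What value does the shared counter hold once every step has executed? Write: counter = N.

   1) LOAD T1:  M=5  r_T1=5
   2) LOAD T0:  M=5  r_T0=5
   3) CAS  T0:  M=6  r_T0=5 ✓
   4) LOAD T0:  M=6  r_T0=6
   5) CAS  T1:  M=6  r_T1=5 ✗
   6) LOAD T3:  M=6  r_T3=6
   7) CAS  T0:  M=7  r_T0=6 ✓
   8) LOAD T2:  M=7  r_T2=7
   9) CAS  T3:  M=7  r_T3=6 ✗
  10) CAS  T2:  M=8  r_T2=7 ✓
  11) LOAD T2:  M=8  r_T2=8
  12) CAS  T2:  M=9  r_T2=8 ✓

counter = 9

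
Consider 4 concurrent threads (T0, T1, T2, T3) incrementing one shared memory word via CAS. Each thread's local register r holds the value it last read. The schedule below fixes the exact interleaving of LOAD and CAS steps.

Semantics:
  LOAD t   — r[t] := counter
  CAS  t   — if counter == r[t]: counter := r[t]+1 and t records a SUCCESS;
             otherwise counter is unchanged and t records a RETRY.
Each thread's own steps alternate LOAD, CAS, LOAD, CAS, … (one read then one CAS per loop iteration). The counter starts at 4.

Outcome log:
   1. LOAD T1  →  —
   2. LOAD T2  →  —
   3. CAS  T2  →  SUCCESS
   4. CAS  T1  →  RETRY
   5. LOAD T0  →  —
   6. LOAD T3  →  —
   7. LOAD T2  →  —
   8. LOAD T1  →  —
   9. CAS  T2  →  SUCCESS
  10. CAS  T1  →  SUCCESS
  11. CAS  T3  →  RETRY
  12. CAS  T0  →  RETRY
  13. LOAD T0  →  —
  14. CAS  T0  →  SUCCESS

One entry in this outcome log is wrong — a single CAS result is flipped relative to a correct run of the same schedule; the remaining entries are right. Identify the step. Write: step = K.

Correct run:
[1] T1.load  rd  (counter 4, T1.r 4)
[2] T2.load  rd  (counter 4, T2.r 4)
[3] T2.cas  hit  (counter 5, T2.r 4)
[4] T1.cas  miss  (counter 5, T1.r 4)
[5] T0.load  rd  (counter 5, T0.r 5)
[6] T3.load  rd  (counter 5, T3.r 5)
[7] T2.load  rd  (counter 5, T2.r 5)
[8] T1.load  rd  (counter 5, T1.r 5)
[9] T2.cas  hit  (counter 6, T2.r 5)
[10] T1.cas  miss  (counter 6, T1.r 5)
[11] T3.cas  miss  (counter 6, T3.r 5)
[12] T0.cas  miss  (counter 6, T0.r 5)
[13] T0.load  rd  (counter 6, T0.r 6)
[14] T0.cas  hit  (counter 7, T0.r 6)
Log disagrees first at step 10.

step = 10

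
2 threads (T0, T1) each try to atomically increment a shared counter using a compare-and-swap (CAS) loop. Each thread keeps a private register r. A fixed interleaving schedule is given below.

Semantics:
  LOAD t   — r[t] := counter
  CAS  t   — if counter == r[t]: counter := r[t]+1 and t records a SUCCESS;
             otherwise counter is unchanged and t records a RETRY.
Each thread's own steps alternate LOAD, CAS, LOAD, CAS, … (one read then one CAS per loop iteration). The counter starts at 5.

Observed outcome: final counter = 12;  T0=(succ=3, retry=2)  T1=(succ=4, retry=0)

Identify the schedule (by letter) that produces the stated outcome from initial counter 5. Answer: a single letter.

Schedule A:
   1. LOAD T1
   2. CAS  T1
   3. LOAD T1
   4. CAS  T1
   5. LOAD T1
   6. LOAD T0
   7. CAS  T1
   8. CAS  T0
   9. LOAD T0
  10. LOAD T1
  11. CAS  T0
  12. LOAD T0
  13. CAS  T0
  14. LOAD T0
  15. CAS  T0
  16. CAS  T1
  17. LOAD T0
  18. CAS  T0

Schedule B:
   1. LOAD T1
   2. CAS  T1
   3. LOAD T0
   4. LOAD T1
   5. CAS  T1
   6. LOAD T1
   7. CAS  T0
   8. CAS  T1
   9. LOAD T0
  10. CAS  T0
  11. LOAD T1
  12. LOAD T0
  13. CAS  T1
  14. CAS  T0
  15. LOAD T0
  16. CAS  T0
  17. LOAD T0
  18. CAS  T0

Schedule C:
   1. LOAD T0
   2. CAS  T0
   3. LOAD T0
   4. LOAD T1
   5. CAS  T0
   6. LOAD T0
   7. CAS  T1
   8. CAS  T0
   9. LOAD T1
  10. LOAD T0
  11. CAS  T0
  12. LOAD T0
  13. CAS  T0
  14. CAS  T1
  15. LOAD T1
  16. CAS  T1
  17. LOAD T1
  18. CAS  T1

B

Run B:
1. LOAD T1 → mem=5 r[T1]=5 [LOAD]
2. CAS T1 → mem=6 r[T1]=5 [OK]
3. LOAD T0 → mem=6 r[T0]=6 [LOAD]
4. LOAD T1 → mem=6 r[T1]=6 [LOAD]
5. CAS T1 → mem=7 r[T1]=6 [OK]
6. LOAD T1 → mem=7 r[T1]=7 [LOAD]
7. CAS T0 → mem=7 r[T0]=6 [RETRY]
8. CAS T1 → mem=8 r[T1]=7 [OK]
9. LOAD T0 → mem=8 r[T0]=8 [LOAD]
10. CAS T0 → mem=9 r[T0]=8 [OK]
11. LOAD T1 → mem=9 r[T1]=9 [LOAD]
12. LOAD T0 → mem=9 r[T0]=9 [LOAD]
13. CAS T1 → mem=10 r[T1]=9 [OK]
14. CAS T0 → mem=10 r[T0]=9 [RETRY]
15. LOAD T0 → mem=10 r[T0]=10 [LOAD]
16. CAS T0 → mem=11 r[T0]=10 [OK]
17. LOAD T0 → mem=11 r[T0]=11 [LOAD]
18. CAS T0 → mem=12 r[T0]=11 [OK]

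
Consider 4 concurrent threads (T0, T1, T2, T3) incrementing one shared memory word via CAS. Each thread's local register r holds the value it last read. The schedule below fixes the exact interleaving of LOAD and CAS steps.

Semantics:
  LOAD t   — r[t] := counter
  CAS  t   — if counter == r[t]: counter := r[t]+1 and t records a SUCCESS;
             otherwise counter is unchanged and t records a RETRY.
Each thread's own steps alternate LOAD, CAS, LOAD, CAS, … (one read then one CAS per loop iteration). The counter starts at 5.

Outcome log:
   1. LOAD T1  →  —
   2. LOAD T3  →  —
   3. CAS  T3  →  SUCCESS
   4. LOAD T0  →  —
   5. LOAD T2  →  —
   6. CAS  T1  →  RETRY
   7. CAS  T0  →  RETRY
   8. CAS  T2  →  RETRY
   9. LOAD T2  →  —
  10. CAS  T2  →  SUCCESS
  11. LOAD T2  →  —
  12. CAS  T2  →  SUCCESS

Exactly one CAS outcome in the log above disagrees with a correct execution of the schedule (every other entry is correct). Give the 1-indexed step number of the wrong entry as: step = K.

Re-executing:
1. LOAD T1 → mem=5 r[T1]=5 [LOAD]
2. LOAD T3 → mem=5 r[T3]=5 [LOAD]
3. CAS T3 → mem=6 r[T3]=5 [OK]
4. LOAD T0 → mem=6 r[T0]=6 [LOAD]
5. LOAD T2 → mem=6 r[T2]=6 [LOAD]
6. CAS T1 → mem=6 r[T1]=5 [RETRY]
7. CAS T0 → mem=7 r[T0]=6 [OK]
8. CAS T2 → mem=7 r[T2]=6 [RETRY]
9. LOAD T2 → mem=7 r[T2]=7 [LOAD]
10. CAS T2 → mem=8 r[T2]=7 [OK]
11. LOAD T2 → mem=8 r[T2]=8 [LOAD]
12. CAS T2 → mem=9 r[T2]=8 [OK]
Log disagrees first at step 7.

step = 7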